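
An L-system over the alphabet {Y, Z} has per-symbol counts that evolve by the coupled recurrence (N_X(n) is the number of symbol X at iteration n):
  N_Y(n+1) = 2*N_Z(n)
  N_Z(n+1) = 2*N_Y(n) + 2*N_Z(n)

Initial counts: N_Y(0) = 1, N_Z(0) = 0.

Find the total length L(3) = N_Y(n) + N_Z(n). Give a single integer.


Answer: 24

Derivation:
Step 0: N_Y=1, N_Z=0, L=1
Step 1: N_Y=0, N_Z=2, L=2
Step 2: N_Y=4, N_Z=4, L=8
Step 3: N_Y=8, N_Z=16, L=24


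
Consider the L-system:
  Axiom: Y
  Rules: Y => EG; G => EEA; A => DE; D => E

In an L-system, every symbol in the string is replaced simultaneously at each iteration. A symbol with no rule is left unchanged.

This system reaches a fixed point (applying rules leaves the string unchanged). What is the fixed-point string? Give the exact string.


Answer: EEEEE

Derivation:
Step 0: Y
Step 1: EG
Step 2: EEEA
Step 3: EEEDE
Step 4: EEEEE
Step 5: EEEEE  (unchanged — fixed point at step 4)


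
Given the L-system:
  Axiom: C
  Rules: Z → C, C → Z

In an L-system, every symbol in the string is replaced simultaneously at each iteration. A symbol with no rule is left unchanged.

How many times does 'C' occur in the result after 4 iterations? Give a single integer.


Answer: 1

Derivation:
Step 0: C  (1 'C')
Step 1: Z  (0 'C')
Step 2: C  (1 'C')
Step 3: Z  (0 'C')
Step 4: C  (1 'C')


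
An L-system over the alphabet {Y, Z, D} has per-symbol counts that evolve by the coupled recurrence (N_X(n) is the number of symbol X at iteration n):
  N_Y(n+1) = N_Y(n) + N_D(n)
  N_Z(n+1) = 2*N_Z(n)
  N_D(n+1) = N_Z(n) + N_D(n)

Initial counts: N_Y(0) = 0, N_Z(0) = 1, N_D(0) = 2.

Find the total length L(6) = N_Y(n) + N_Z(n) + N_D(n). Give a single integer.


Step 0: N_Y=0, N_Z=1, N_D=2, L=3
Step 1: N_Y=2, N_Z=2, N_D=3, L=7
Step 2: N_Y=5, N_Z=4, N_D=5, L=14
Step 3: N_Y=10, N_Z=8, N_D=9, L=27
Step 4: N_Y=19, N_Z=16, N_D=17, L=52
Step 5: N_Y=36, N_Z=32, N_D=33, L=101
Step 6: N_Y=69, N_Z=64, N_D=65, L=198

Answer: 198


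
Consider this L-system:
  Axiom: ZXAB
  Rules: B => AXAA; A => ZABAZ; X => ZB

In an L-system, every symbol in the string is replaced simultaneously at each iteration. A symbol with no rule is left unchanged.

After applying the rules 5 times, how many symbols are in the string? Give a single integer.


Step 0: length = 4
Step 1: length = 12
Step 2: length = 39
Step 3: length = 123
Step 4: length = 383
Step 5: length = 1185

Answer: 1185


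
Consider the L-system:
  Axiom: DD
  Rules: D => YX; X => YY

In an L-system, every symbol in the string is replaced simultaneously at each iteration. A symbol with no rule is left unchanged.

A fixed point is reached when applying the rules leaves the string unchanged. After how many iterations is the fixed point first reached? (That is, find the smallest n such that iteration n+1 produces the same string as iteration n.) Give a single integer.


Answer: 2

Derivation:
Step 0: DD
Step 1: YXYX
Step 2: YYYYYY
Step 3: YYYYYY  (unchanged — fixed point at step 2)


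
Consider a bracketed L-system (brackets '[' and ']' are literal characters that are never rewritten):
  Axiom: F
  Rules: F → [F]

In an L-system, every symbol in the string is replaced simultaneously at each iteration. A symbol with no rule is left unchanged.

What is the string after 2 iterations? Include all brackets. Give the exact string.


Answer: [[F]]

Derivation:
Step 0: F
Step 1: [F]
Step 2: [[F]]


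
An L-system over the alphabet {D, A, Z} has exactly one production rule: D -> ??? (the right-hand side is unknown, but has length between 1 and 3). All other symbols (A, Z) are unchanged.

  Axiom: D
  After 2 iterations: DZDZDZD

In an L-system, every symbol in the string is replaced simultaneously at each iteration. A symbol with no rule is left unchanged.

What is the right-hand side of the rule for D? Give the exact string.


Answer: DZD

Derivation:
Trying D -> DZD:
  Step 0: D
  Step 1: DZD
  Step 2: DZDZDZD
Matches the given result.


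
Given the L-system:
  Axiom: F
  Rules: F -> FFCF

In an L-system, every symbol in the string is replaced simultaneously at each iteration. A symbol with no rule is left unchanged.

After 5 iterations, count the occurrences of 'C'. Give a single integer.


Answer: 121

Derivation:
Step 0: F  (0 'C')
Step 1: FFCF  (1 'C')
Step 2: FFCFFFCFCFFCF  (4 'C')
Step 3: FFCFFFCFCFFCFFFCFFFCFCFFCFCFFCFFFCFCFFCF  (13 'C')
Step 4: FFCFFFCFCFFCFFFCFFFCFCFFCFCFFCFFFCFCFFCFFFCFFFCFCFFCFFFCFFFCFCFFCFCFFCFFFCFCFFCFCFFCFFFCFCFFCFFFCFFFCFCFFCFCFFCFFFCFCFFCF  (40 'C')
Step 5: FFCFFFCFCFFCFFFCFFFCFCFFCFCFFCFFFCFCFFCFFFCFFFCFCFFCFFFCFFFCFCFFCFCFFCFFFCFCFFCFCFFCFFFCFCFFCFFFCFFFCFCFFCFCFFCFFFCFCFFCFFFCFFFCFCFFCFFFCFFFCFCFFCFCFFCFFFCFCFFCFFFCFFFCFCFFCFFFCFFFCFCFFCFCFFCFFFCFCFFCFCFFCFFFCFCFFCFFFCFFFCFCFFCFCFFCFFFCFCFFCFCFFCFFFCFCFFCFFFCFFFCFCFFCFCFFCFFFCFCFFCFFFCFFFCFCFFCFFFCFFFCFCFFCFCFFCFFFCFCFFCFCFFCFFFCFCFFCFFFCFFFCFCFFCFCFFCFFFCFCFFCF  (121 'C')


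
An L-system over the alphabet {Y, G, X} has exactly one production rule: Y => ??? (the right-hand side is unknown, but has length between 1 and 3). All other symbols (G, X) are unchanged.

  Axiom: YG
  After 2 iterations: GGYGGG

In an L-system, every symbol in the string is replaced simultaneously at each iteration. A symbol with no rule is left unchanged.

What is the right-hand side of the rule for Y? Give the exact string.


Trying Y => GYG:
  Step 0: YG
  Step 1: GYGG
  Step 2: GGYGGG
Matches the given result.

Answer: GYG


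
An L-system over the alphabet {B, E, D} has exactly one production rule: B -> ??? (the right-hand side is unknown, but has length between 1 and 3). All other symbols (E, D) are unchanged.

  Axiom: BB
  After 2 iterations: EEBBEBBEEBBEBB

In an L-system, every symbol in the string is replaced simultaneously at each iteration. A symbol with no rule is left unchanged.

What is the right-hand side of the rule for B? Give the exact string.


Answer: EBB

Derivation:
Trying B -> EBB:
  Step 0: BB
  Step 1: EBBEBB
  Step 2: EEBBEBBEEBBEBB
Matches the given result.


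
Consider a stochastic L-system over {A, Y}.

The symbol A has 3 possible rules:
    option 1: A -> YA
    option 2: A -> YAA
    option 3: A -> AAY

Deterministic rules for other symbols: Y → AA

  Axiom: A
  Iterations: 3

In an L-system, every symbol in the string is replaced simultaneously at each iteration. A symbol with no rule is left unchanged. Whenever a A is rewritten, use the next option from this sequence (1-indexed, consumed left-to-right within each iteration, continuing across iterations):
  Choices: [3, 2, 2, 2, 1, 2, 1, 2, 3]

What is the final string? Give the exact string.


Step 0: A
Step 1: AAY  (used choices [3])
Step 2: YAAYAAAA  (used choices [2, 2])
Step 3: AAYAAYAAAYAAYAYAAAAY  (used choices [2, 1, 2, 1, 2, 3])

Answer: AAYAAYAAAYAAYAYAAAAY


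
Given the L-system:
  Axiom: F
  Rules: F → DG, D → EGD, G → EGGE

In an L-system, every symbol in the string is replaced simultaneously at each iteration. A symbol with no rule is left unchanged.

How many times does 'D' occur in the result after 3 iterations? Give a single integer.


Step 0: F  (0 'D')
Step 1: DG  (1 'D')
Step 2: EGDEGGE  (1 'D')
Step 3: EEGGEEGDEEGGEEGGEE  (1 'D')

Answer: 1


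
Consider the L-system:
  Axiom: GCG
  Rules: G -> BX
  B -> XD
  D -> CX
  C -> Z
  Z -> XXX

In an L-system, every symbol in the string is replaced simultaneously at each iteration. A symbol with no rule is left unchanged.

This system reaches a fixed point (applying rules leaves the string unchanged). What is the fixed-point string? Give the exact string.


Step 0: GCG
Step 1: BXZBX
Step 2: XDXXXXXDX
Step 3: XCXXXXXXCXX
Step 4: XZXXXXXXZXX
Step 5: XXXXXXXXXXXXXXX
Step 6: XXXXXXXXXXXXXXX  (unchanged — fixed point at step 5)

Answer: XXXXXXXXXXXXXXX


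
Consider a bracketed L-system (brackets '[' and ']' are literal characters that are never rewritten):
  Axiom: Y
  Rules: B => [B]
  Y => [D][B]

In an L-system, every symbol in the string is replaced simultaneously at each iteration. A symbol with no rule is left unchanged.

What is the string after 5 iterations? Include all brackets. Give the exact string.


Answer: [D][[[[[B]]]]]

Derivation:
Step 0: Y
Step 1: [D][B]
Step 2: [D][[B]]
Step 3: [D][[[B]]]
Step 4: [D][[[[B]]]]
Step 5: [D][[[[[B]]]]]


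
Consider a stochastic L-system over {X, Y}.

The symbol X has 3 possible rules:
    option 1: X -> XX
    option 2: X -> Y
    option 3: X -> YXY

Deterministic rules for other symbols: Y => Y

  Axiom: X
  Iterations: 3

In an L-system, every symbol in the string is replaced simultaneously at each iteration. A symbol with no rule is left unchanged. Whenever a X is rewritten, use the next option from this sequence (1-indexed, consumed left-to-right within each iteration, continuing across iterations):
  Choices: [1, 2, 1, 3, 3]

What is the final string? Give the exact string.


Answer: YYXYYXY

Derivation:
Step 0: X
Step 1: XX  (used choices [1])
Step 2: YXX  (used choices [2, 1])
Step 3: YYXYYXY  (used choices [3, 3])


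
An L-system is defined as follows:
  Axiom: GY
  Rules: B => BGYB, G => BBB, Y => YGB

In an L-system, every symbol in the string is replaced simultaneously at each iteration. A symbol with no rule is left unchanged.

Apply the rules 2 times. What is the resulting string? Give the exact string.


Step 0: GY
Step 1: BBBYGB
Step 2: BGYBBGYBBGYBYGBBBBBGYB

Answer: BGYBBGYBBGYBYGBBBBBGYB


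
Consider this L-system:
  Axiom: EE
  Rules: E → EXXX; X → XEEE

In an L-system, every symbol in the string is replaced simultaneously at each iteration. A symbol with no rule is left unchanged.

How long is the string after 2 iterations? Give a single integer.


Answer: 32

Derivation:
Step 0: length = 2
Step 1: length = 8
Step 2: length = 32


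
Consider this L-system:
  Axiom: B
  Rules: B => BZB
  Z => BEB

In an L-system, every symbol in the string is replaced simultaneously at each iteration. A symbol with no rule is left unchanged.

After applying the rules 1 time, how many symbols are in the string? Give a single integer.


Step 0: length = 1
Step 1: length = 3

Answer: 3


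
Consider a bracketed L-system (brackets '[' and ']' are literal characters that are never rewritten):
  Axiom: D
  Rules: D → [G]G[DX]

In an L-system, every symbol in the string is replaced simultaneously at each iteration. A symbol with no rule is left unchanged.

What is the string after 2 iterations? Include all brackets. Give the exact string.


Answer: [G]G[[G]G[DX]X]

Derivation:
Step 0: D
Step 1: [G]G[DX]
Step 2: [G]G[[G]G[DX]X]


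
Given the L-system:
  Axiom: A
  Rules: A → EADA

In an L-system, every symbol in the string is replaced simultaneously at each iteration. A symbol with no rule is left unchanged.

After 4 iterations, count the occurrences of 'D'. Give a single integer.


Step 0: A  (0 'D')
Step 1: EADA  (1 'D')
Step 2: EEADADEADA  (3 'D')
Step 3: EEEADADEADADEEADADEADA  (7 'D')
Step 4: EEEEADADEADADEEADADEADADEEEADADEADADEEADADEADA  (15 'D')

Answer: 15


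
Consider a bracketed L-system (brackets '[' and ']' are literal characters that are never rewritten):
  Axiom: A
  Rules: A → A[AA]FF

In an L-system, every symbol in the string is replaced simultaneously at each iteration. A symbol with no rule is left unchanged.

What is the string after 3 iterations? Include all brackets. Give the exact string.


Step 0: A
Step 1: A[AA]FF
Step 2: A[AA]FF[A[AA]FFA[AA]FF]FF
Step 3: A[AA]FF[A[AA]FFA[AA]FF]FF[A[AA]FF[A[AA]FFA[AA]FF]FFA[AA]FF[A[AA]FFA[AA]FF]FF]FF

Answer: A[AA]FF[A[AA]FFA[AA]FF]FF[A[AA]FF[A[AA]FFA[AA]FF]FFA[AA]FF[A[AA]FFA[AA]FF]FF]FF


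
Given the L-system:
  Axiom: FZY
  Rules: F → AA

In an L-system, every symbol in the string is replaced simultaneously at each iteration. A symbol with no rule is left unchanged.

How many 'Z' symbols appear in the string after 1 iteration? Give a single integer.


Answer: 1

Derivation:
Step 0: FZY  (1 'Z')
Step 1: AAZY  (1 'Z')


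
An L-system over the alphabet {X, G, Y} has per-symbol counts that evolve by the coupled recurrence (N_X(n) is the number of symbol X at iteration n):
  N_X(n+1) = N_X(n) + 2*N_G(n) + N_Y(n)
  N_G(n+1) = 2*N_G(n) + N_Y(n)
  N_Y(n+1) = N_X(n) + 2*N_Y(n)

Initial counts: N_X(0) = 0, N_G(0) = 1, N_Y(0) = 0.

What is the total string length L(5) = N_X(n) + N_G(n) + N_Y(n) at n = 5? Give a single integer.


Answer: 356

Derivation:
Step 0: N_X=0, N_G=1, N_Y=0, L=1
Step 1: N_X=2, N_G=2, N_Y=0, L=4
Step 2: N_X=6, N_G=4, N_Y=2, L=12
Step 3: N_X=16, N_G=10, N_Y=10, L=36
Step 4: N_X=46, N_G=30, N_Y=36, L=112
Step 5: N_X=142, N_G=96, N_Y=118, L=356


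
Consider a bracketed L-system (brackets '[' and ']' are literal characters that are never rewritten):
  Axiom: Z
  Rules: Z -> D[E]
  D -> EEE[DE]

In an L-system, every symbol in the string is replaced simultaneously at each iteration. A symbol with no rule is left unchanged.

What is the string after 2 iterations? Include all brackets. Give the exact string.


Step 0: Z
Step 1: D[E]
Step 2: EEE[DE][E]

Answer: EEE[DE][E]


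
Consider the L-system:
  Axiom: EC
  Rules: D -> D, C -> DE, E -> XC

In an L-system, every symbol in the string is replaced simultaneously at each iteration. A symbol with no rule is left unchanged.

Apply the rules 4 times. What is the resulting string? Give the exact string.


Answer: XDXDEDXDXC

Derivation:
Step 0: EC
Step 1: XCDE
Step 2: XDEDXC
Step 3: XDXCDXDE
Step 4: XDXDEDXDXC


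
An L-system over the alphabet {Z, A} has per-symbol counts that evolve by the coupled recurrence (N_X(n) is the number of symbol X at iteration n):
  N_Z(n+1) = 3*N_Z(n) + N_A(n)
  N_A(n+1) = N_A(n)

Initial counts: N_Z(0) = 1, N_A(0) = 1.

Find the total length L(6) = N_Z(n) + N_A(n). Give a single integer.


Answer: 1094

Derivation:
Step 0: N_Z=1, N_A=1, L=2
Step 1: N_Z=4, N_A=1, L=5
Step 2: N_Z=13, N_A=1, L=14
Step 3: N_Z=40, N_A=1, L=41
Step 4: N_Z=121, N_A=1, L=122
Step 5: N_Z=364, N_A=1, L=365
Step 6: N_Z=1093, N_A=1, L=1094


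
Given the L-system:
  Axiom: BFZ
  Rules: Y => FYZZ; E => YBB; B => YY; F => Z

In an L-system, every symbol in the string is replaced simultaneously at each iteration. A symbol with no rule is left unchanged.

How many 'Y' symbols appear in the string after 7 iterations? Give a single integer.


Step 0: BFZ  (0 'Y')
Step 1: YYZZ  (2 'Y')
Step 2: FYZZFYZZZZ  (2 'Y')
Step 3: ZFYZZZZZFYZZZZZZ  (2 'Y')
Step 4: ZZFYZZZZZZZZFYZZZZZZZZ  (2 'Y')
Step 5: ZZZFYZZZZZZZZZZZFYZZZZZZZZZZ  (2 'Y')
Step 6: ZZZZFYZZZZZZZZZZZZZZFYZZZZZZZZZZZZ  (2 'Y')
Step 7: ZZZZZFYZZZZZZZZZZZZZZZZZFYZZZZZZZZZZZZZZ  (2 'Y')

Answer: 2


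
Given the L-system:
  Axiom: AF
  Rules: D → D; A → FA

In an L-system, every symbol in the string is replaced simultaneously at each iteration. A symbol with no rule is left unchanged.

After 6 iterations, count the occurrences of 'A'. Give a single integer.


Step 0: AF  (1 'A')
Step 1: FAF  (1 'A')
Step 2: FFAF  (1 'A')
Step 3: FFFAF  (1 'A')
Step 4: FFFFAF  (1 'A')
Step 5: FFFFFAF  (1 'A')
Step 6: FFFFFFAF  (1 'A')

Answer: 1


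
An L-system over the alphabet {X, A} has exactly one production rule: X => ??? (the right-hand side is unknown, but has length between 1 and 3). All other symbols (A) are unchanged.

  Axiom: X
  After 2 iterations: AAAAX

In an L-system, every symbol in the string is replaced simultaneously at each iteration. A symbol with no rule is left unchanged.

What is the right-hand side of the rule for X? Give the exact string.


Answer: AAX

Derivation:
Trying X => AAX:
  Step 0: X
  Step 1: AAX
  Step 2: AAAAX
Matches the given result.


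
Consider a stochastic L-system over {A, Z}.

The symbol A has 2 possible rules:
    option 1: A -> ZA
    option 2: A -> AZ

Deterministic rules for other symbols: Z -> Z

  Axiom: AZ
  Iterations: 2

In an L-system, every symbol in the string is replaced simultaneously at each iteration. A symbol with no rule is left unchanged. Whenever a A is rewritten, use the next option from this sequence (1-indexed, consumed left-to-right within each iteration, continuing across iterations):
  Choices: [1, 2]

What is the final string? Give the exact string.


Answer: ZAZZ

Derivation:
Step 0: AZ
Step 1: ZAZ  (used choices [1])
Step 2: ZAZZ  (used choices [2])


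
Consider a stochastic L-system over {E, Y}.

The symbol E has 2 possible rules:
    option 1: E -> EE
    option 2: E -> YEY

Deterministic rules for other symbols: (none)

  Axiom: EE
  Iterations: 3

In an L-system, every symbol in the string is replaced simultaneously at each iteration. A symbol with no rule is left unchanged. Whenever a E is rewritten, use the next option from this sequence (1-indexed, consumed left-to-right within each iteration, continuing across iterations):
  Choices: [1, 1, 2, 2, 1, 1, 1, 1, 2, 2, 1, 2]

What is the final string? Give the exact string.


Answer: YEEYYEEYYEYYEYEEYEY

Derivation:
Step 0: EE
Step 1: EEEE  (used choices [1, 1])
Step 2: YEYYEYEEEE  (used choices [2, 2, 1, 1])
Step 3: YEEYYEEYYEYYEYEEYEY  (used choices [1, 1, 2, 2, 1, 2])


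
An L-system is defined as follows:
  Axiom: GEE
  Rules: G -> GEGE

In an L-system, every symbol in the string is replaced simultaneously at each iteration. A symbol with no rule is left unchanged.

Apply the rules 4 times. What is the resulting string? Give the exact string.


Step 0: GEE
Step 1: GEGEEE
Step 2: GEGEEGEGEEEE
Step 3: GEGEEGEGEEEGEGEEGEGEEEEE
Step 4: GEGEEGEGEEEGEGEEGEGEEEEGEGEEGEGEEEGEGEEGEGEEEEEE

Answer: GEGEEGEGEEEGEGEEGEGEEEEGEGEEGEGEEEGEGEEGEGEEEEEE


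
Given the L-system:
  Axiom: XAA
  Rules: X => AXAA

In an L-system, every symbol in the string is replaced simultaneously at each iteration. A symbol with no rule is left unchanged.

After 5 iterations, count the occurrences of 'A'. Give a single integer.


Step 0: XAA  (2 'A')
Step 1: AXAAAA  (5 'A')
Step 2: AAXAAAAAA  (8 'A')
Step 3: AAAXAAAAAAAA  (11 'A')
Step 4: AAAAXAAAAAAAAAA  (14 'A')
Step 5: AAAAAXAAAAAAAAAAAA  (17 'A')

Answer: 17


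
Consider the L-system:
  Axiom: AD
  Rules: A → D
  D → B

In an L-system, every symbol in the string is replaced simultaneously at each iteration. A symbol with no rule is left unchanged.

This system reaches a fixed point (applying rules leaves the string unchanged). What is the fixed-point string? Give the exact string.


Answer: BB

Derivation:
Step 0: AD
Step 1: DB
Step 2: BB
Step 3: BB  (unchanged — fixed point at step 2)


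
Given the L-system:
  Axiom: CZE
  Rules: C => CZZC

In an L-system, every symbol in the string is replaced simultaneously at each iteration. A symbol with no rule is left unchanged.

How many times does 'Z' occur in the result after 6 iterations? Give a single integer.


Step 0: CZE  (1 'Z')
Step 1: CZZCZE  (3 'Z')
Step 2: CZZCZZCZZCZE  (7 'Z')
Step 3: CZZCZZCZZCZZCZZCZZCZZCZE  (15 'Z')
Step 4: CZZCZZCZZCZZCZZCZZCZZCZZCZZCZZCZZCZZCZZCZZCZZCZE  (31 'Z')
Step 5: CZZCZZCZZCZZCZZCZZCZZCZZCZZCZZCZZCZZCZZCZZCZZCZZCZZCZZCZZCZZCZZCZZCZZCZZCZZCZZCZZCZZCZZCZZCZZCZE  (63 'Z')
Step 6: CZZCZZCZZCZZCZZCZZCZZCZZCZZCZZCZZCZZCZZCZZCZZCZZCZZCZZCZZCZZCZZCZZCZZCZZCZZCZZCZZCZZCZZCZZCZZCZZCZZCZZCZZCZZCZZCZZCZZCZZCZZCZZCZZCZZCZZCZZCZZCZZCZZCZZCZZCZZCZZCZZCZZCZZCZZCZZCZZCZZCZZCZZCZZCZE  (127 'Z')

Answer: 127


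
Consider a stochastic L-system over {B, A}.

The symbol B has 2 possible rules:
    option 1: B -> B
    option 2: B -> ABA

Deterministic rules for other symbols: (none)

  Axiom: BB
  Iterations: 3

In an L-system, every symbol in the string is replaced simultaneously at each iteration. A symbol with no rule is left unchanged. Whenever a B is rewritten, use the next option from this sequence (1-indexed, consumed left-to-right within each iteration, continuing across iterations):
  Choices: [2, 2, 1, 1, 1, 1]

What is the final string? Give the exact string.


Answer: ABAABA

Derivation:
Step 0: BB
Step 1: ABAABA  (used choices [2, 2])
Step 2: ABAABA  (used choices [1, 1])
Step 3: ABAABA  (used choices [1, 1])


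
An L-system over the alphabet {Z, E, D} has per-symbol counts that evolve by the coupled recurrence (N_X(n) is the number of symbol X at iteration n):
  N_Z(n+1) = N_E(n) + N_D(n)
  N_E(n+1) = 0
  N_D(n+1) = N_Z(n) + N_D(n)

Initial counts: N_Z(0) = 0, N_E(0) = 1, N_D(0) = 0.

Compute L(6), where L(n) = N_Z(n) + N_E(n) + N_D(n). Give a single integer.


Answer: 8

Derivation:
Step 0: N_Z=0, N_E=1, N_D=0, L=1
Step 1: N_Z=1, N_E=0, N_D=0, L=1
Step 2: N_Z=0, N_E=0, N_D=1, L=1
Step 3: N_Z=1, N_E=0, N_D=1, L=2
Step 4: N_Z=1, N_E=0, N_D=2, L=3
Step 5: N_Z=2, N_E=0, N_D=3, L=5
Step 6: N_Z=3, N_E=0, N_D=5, L=8


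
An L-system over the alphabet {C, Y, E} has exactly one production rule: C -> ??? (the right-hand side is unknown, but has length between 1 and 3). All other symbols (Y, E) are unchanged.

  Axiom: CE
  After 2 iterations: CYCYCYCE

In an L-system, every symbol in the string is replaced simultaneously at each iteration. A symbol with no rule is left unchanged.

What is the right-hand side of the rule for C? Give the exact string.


Trying C -> CYC:
  Step 0: CE
  Step 1: CYCE
  Step 2: CYCYCYCE
Matches the given result.

Answer: CYC


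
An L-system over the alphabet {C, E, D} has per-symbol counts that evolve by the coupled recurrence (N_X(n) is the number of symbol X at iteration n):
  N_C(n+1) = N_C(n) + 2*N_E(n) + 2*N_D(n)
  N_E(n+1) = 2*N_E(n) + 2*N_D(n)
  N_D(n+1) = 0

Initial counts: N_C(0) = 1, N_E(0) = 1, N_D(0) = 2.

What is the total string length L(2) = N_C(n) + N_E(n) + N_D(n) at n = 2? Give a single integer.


Answer: 31

Derivation:
Step 0: N_C=1, N_E=1, N_D=2, L=4
Step 1: N_C=7, N_E=6, N_D=0, L=13
Step 2: N_C=19, N_E=12, N_D=0, L=31


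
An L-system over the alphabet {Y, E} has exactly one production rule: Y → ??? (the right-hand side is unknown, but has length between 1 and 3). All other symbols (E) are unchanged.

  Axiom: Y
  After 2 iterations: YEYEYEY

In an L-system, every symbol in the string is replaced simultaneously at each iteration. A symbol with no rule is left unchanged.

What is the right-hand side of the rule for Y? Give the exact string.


Answer: YEY

Derivation:
Trying Y → YEY:
  Step 0: Y
  Step 1: YEY
  Step 2: YEYEYEY
Matches the given result.


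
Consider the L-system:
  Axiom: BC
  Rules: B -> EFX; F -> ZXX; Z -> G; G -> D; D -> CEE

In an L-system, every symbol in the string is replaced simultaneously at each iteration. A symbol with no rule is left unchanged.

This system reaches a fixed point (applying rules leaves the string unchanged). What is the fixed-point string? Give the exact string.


Answer: ECEEXXXC

Derivation:
Step 0: BC
Step 1: EFXC
Step 2: EZXXXC
Step 3: EGXXXC
Step 4: EDXXXC
Step 5: ECEEXXXC
Step 6: ECEEXXXC  (unchanged — fixed point at step 5)


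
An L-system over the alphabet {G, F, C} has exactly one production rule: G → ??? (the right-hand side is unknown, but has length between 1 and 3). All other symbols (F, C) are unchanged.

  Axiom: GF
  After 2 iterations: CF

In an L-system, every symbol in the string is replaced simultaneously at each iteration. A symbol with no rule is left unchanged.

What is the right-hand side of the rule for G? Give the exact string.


Trying G → C:
  Step 0: GF
  Step 1: CF
  Step 2: CF
Matches the given result.

Answer: C


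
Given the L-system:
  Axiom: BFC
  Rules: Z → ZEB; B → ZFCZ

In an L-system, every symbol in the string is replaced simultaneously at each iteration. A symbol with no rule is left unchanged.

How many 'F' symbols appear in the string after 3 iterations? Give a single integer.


Step 0: BFC  (1 'F')
Step 1: ZFCZFC  (2 'F')
Step 2: ZEBFCZEBFC  (2 'F')
Step 3: ZEBEZFCZFCZEBEZFCZFC  (4 'F')

Answer: 4


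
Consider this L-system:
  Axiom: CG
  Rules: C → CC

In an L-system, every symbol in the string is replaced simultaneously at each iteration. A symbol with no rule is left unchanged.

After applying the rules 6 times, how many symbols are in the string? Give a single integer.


Answer: 65

Derivation:
Step 0: length = 2
Step 1: length = 3
Step 2: length = 5
Step 3: length = 9
Step 4: length = 17
Step 5: length = 33
Step 6: length = 65


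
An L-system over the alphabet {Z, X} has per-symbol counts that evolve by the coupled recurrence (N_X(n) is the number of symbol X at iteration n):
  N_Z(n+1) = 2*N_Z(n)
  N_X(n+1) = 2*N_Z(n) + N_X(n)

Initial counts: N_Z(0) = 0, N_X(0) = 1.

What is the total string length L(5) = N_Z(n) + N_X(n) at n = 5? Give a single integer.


Answer: 1

Derivation:
Step 0: N_Z=0, N_X=1, L=1
Step 1: N_Z=0, N_X=1, L=1
Step 2: N_Z=0, N_X=1, L=1
Step 3: N_Z=0, N_X=1, L=1
Step 4: N_Z=0, N_X=1, L=1
Step 5: N_Z=0, N_X=1, L=1


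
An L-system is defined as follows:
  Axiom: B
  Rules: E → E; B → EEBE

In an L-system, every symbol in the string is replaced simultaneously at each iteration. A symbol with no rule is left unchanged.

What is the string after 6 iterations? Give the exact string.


Answer: EEEEEEEEEEEEBEEEEEE

Derivation:
Step 0: B
Step 1: EEBE
Step 2: EEEEBEE
Step 3: EEEEEEBEEE
Step 4: EEEEEEEEBEEEE
Step 5: EEEEEEEEEEBEEEEE
Step 6: EEEEEEEEEEEEBEEEEEE


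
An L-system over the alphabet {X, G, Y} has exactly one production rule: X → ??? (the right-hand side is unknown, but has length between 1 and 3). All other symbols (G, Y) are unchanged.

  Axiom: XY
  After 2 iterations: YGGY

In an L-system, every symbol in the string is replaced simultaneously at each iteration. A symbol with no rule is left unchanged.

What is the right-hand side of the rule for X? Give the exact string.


Answer: YGG

Derivation:
Trying X → YGG:
  Step 0: XY
  Step 1: YGGY
  Step 2: YGGY
Matches the given result.


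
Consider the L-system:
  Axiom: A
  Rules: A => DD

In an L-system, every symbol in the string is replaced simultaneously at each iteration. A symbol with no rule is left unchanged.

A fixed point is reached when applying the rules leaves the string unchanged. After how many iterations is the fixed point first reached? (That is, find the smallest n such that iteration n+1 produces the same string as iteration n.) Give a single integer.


Answer: 1

Derivation:
Step 0: A
Step 1: DD
Step 2: DD  (unchanged — fixed point at step 1)


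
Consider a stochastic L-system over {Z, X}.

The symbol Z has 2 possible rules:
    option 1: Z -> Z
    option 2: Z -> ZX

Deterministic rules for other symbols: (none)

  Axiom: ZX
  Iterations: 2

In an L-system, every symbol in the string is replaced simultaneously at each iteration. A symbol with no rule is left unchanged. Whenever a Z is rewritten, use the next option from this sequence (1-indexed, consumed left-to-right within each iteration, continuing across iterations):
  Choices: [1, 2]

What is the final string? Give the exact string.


Answer: ZXX

Derivation:
Step 0: ZX
Step 1: ZX  (used choices [1])
Step 2: ZXX  (used choices [2])


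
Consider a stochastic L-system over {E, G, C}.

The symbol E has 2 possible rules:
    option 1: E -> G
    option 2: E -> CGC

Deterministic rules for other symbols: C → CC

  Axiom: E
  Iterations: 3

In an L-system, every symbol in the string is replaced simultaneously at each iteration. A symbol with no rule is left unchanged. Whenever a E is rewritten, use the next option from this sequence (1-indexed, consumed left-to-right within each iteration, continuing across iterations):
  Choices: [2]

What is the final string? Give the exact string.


Step 0: E
Step 1: CGC  (used choices [2])
Step 2: CCGCC  (used choices [])
Step 3: CCCCGCCCC  (used choices [])

Answer: CCCCGCCCC


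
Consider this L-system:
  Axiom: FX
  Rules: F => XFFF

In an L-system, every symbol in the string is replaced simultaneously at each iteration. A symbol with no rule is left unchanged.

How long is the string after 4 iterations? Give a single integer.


Step 0: length = 2
Step 1: length = 5
Step 2: length = 14
Step 3: length = 41
Step 4: length = 122

Answer: 122


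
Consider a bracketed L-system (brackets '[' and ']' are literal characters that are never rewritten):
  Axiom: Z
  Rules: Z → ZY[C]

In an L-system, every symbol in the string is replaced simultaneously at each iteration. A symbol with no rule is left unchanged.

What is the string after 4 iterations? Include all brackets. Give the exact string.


Step 0: Z
Step 1: ZY[C]
Step 2: ZY[C]Y[C]
Step 3: ZY[C]Y[C]Y[C]
Step 4: ZY[C]Y[C]Y[C]Y[C]

Answer: ZY[C]Y[C]Y[C]Y[C]


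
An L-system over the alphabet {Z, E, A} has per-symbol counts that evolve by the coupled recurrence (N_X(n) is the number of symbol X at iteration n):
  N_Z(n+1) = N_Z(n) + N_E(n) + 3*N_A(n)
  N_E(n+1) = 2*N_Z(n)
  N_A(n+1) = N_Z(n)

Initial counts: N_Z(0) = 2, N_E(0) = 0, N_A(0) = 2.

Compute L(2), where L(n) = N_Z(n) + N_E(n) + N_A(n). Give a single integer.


Answer: 42

Derivation:
Step 0: N_Z=2, N_E=0, N_A=2, L=4
Step 1: N_Z=8, N_E=4, N_A=2, L=14
Step 2: N_Z=18, N_E=16, N_A=8, L=42


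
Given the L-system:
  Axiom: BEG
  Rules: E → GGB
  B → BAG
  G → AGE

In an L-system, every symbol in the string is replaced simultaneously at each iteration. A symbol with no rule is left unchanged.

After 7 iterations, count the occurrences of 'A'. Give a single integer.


Answer: 520

Derivation:
Final string: BAGAAGEAAAGEGGBAAAAGEGGBAGEAGEBAGAAAAAGEGGBAGEAGEBAGAAGEGGBAAGEGGBBAGAAGEAAAAAAGEGGBAGEAGEBAGAAGEGGBAAGEGGBBAGAAGEAAAGEGGBAGEAGEBAGAAAGEGGBAGEAGEBAGBAGAAGEAAAGEGGBAAAAAAAGEGGBAGEAGEBAGAAGEGGBAAGEGGBBAGAAGEAAAGEGGBAGEAGEBAGAAAGEGGBAGEAGEBAGBAGAAGEAAAGEGGBAAAAGEGGBAGEAGEBAGAAGEGGBAAGEGGBBAGAAGEAAAAGEGGBAGEAGEBAGAAGEGGBAAGEGGBBAGAAGEBAGAAGEAAAGEGGBAAAAGEGGBAGEAGEBAGAAAAAAGEGGBAGEAGEBAGAAGEGGBAAGEGGBBAGAAGEAAAGEGGBAGEAGEBAGAAAGEGGBAGEAGEBAGBAGAAGEAAAGEGGBAAAAGEGGBAGEAGEBAGAAGEGGBAAGEGGBBAGAAGEAAAAGEGGBAGEAGEBAGAAGEGGBAAGEGGBBAGAAGEBAGAAGEAAAGEGGBAAAAGEGGBAGEAGEBAGAAAAAAGEGGBAGEAGEBAGAAGEGGBAAGEGGBBAGAAGEAAAGEGGBAGEAGEBAGAAAGEGGBAGEAGEBAGBAGAAGEAAAGEGGBAAAAGEGGBAGEAGEBAGAAGEGGBAAGEGGBBAGAAGEAAAAGEGGBAGEAGEBAGAAGEGGBAAGEGGBBAGAAGEBAGAAGEAAAGEGGBAAAAGEGGBAGEAGEBAGBAGAAGEAAAGEGGBAAAAGEGGBAGEAGEBAGAAAAAGEGGBAGEAGEBAGAAGEGGBAAGEGGBBAGAAGEAAAAAAGEGGBAGEAGEBAGAAGEGGBAAGEGGBBAGAAGEAAAGEGGBAGEAGEBAGAAAGEGGBAGEAGEBAGBAGAAGEAAAGEGGBAAAAAAAGEGGBAGEAGEBAGAAGEGGBAAGEGGBBAGAAGEAAAGEGGBAGEAGEBAGAAAGEGGBAGEAGEBAGBAGAAGEAAAGEGGBAAAAGEGGBAGEAGEBAGAAGEGGBAAGEGGBBAGAAGEAAAAGEGGBAGEAGEBAGAAGEGGBAAGEGGBBAGAAGEBAGAAGEAAAGEGGBAAAAGEGGBAGEAGEBAGAAAAAGEGGBAGEAGEBAGAAGEGGBAAGEGGBBAGAAGEAAAGEGGBAGEAGEBAGAAAGEGGBAGEAGEBAGBAGAAGEAAAGEGGBAAAAAGEGGBAGEAGEBAGAAGEGGBAAGEGGBBAGAAGEAAAGEGGBAGEAGEBAGAAAGEGGBAGEAGEBAGBAGAAGEAAAGEGGBBAGAAGEAAAGEGGBAAAAGEGGBAGEAGEBAGAAAAAGEGGBAGEAGEBAGAAGEGGBAAGEGGBBAGAAGE
Count of 'A': 520


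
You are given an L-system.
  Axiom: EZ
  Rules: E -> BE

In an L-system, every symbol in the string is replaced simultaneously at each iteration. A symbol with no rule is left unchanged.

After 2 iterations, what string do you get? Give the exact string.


Answer: BBEZ

Derivation:
Step 0: EZ
Step 1: BEZ
Step 2: BBEZ


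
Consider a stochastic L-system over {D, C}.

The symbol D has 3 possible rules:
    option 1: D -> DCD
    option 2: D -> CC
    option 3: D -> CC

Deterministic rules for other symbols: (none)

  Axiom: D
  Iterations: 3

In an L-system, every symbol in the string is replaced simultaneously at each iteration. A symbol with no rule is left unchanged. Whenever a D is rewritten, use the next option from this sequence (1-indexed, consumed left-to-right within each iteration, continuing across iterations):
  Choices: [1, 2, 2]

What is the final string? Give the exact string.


Step 0: D
Step 1: DCD  (used choices [1])
Step 2: CCCCC  (used choices [2, 2])
Step 3: CCCCC  (used choices [])

Answer: CCCCC


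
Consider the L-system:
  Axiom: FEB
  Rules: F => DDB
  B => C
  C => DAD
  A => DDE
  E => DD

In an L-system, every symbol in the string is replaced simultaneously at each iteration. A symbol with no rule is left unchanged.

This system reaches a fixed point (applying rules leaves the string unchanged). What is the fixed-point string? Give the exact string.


Answer: DDDDDDDDDDDDDDDD

Derivation:
Step 0: FEB
Step 1: DDBDDC
Step 2: DDCDDDAD
Step 3: DDDADDDDDDED
Step 4: DDDDDEDDDDDDDDD
Step 5: DDDDDDDDDDDDDDDD
Step 6: DDDDDDDDDDDDDDDD  (unchanged — fixed point at step 5)


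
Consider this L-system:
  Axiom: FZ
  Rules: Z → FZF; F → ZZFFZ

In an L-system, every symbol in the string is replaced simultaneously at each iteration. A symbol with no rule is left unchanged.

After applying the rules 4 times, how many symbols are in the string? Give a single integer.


Answer: 512

Derivation:
Step 0: length = 2
Step 1: length = 8
Step 2: length = 32
Step 3: length = 128
Step 4: length = 512


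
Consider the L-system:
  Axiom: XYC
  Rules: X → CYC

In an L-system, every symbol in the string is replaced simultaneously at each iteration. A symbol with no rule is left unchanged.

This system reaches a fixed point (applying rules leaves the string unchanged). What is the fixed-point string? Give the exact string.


Answer: CYCYC

Derivation:
Step 0: XYC
Step 1: CYCYC
Step 2: CYCYC  (unchanged — fixed point at step 1)


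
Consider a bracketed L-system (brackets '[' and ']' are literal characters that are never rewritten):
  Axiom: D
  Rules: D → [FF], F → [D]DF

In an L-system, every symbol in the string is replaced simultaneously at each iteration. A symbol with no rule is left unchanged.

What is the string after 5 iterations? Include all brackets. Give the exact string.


Answer: [[[[[FF]][FF][D]DF[[FF]][FF][D]DF]][[[FF]][FF][D]DF[[FF]][FF][D]DF][[[D]DF[D]DF]][[D]DF[D]DF][[FF]][FF][D]DF[[[[FF]][FF][D]DF[[FF]][FF][D]DF]][[[FF]][FF][D]DF[[FF]][FF][D]DF][[[D]DF[D]DF]][[D]DF[D]DF][[FF]][FF][D]DF]

Derivation:
Step 0: D
Step 1: [FF]
Step 2: [[D]DF[D]DF]
Step 3: [[[FF]][FF][D]DF[[FF]][FF][D]DF]
Step 4: [[[[D]DF[D]DF]][[D]DF[D]DF][[FF]][FF][D]DF[[[D]DF[D]DF]][[D]DF[D]DF][[FF]][FF][D]DF]
Step 5: [[[[[FF]][FF][D]DF[[FF]][FF][D]DF]][[[FF]][FF][D]DF[[FF]][FF][D]DF][[[D]DF[D]DF]][[D]DF[D]DF][[FF]][FF][D]DF[[[[FF]][FF][D]DF[[FF]][FF][D]DF]][[[FF]][FF][D]DF[[FF]][FF][D]DF][[[D]DF[D]DF]][[D]DF[D]DF][[FF]][FF][D]DF]


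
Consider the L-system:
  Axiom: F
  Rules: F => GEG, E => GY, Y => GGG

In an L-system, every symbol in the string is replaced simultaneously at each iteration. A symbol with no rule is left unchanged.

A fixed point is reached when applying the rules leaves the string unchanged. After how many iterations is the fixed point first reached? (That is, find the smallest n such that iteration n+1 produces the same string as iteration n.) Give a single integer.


Answer: 3

Derivation:
Step 0: F
Step 1: GEG
Step 2: GGYG
Step 3: GGGGGG
Step 4: GGGGGG  (unchanged — fixed point at step 3)


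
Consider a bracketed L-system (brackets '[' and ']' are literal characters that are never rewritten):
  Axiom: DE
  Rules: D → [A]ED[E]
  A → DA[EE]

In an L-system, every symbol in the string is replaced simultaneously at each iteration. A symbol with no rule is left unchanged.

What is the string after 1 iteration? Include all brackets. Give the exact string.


Step 0: DE
Step 1: [A]ED[E]E

Answer: [A]ED[E]E


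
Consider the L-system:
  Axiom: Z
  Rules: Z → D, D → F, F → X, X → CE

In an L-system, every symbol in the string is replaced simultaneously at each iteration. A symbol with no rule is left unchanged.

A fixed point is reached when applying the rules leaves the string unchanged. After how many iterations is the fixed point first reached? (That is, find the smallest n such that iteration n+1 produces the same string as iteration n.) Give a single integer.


Step 0: Z
Step 1: D
Step 2: F
Step 3: X
Step 4: CE
Step 5: CE  (unchanged — fixed point at step 4)

Answer: 4


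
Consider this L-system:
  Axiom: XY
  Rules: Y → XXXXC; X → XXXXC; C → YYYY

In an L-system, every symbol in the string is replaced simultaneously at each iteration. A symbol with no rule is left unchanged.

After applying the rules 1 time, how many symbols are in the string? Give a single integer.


Answer: 10

Derivation:
Step 0: length = 2
Step 1: length = 10


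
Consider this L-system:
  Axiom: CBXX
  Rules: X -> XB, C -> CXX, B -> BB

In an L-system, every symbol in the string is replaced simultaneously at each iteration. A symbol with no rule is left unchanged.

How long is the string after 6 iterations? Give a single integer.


Answer: 319

Derivation:
Step 0: length = 4
Step 1: length = 9
Step 2: length = 19
Step 3: length = 39
Step 4: length = 79
Step 5: length = 159
Step 6: length = 319


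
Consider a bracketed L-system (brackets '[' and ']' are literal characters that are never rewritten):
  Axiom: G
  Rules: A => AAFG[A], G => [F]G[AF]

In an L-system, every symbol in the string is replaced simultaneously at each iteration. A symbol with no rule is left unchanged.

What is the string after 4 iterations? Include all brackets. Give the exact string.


Step 0: G
Step 1: [F]G[AF]
Step 2: [F][F]G[AF][AAFG[A]F]
Step 3: [F][F][F]G[AF][AAFG[A]F][AAFG[A]AAFG[A]F[F]G[AF][AAFG[A]]F]
Step 4: [F][F][F][F]G[AF][AAFG[A]F][AAFG[A]AAFG[A]F[F]G[AF][AAFG[A]]F][AAFG[A]AAFG[A]F[F]G[AF][AAFG[A]]AAFG[A]AAFG[A]F[F]G[AF][AAFG[A]]F[F][F]G[AF][AAFG[A]F][AAFG[A]AAFG[A]F[F]G[AF][AAFG[A]]]F]

Answer: [F][F][F][F]G[AF][AAFG[A]F][AAFG[A]AAFG[A]F[F]G[AF][AAFG[A]]F][AAFG[A]AAFG[A]F[F]G[AF][AAFG[A]]AAFG[A]AAFG[A]F[F]G[AF][AAFG[A]]F[F][F]G[AF][AAFG[A]F][AAFG[A]AAFG[A]F[F]G[AF][AAFG[A]]]F]


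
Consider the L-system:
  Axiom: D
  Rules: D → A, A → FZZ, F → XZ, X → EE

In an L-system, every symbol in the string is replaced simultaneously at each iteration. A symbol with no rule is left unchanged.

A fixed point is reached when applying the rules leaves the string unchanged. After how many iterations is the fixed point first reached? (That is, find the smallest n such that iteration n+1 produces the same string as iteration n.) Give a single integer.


Step 0: D
Step 1: A
Step 2: FZZ
Step 3: XZZZ
Step 4: EEZZZ
Step 5: EEZZZ  (unchanged — fixed point at step 4)

Answer: 4


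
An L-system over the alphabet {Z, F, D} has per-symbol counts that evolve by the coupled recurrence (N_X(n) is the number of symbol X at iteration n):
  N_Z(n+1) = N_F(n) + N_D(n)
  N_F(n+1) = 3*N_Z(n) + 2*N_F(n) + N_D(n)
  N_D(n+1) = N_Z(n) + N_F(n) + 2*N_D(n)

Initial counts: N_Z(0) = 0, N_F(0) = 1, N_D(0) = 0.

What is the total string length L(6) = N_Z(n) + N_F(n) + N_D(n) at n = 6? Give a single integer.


Step 0: N_Z=0, N_F=1, N_D=0, L=1
Step 1: N_Z=1, N_F=2, N_D=1, L=4
Step 2: N_Z=3, N_F=8, N_D=5, L=16
Step 3: N_Z=13, N_F=30, N_D=21, L=64
Step 4: N_Z=51, N_F=120, N_D=85, L=256
Step 5: N_Z=205, N_F=478, N_D=341, L=1024
Step 6: N_Z=819, N_F=1912, N_D=1365, L=4096

Answer: 4096


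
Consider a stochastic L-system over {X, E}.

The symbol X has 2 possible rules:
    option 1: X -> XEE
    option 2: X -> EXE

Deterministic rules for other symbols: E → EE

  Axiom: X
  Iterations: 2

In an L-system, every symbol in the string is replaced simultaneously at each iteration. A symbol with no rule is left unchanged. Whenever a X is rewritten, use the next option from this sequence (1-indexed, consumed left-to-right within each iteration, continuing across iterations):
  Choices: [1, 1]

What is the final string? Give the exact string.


Answer: XEEEEEE

Derivation:
Step 0: X
Step 1: XEE  (used choices [1])
Step 2: XEEEEEE  (used choices [1])


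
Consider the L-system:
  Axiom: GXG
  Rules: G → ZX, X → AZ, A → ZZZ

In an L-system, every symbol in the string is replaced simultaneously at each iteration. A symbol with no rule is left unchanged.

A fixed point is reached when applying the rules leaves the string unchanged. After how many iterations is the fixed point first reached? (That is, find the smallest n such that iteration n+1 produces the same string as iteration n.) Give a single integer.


Answer: 3

Derivation:
Step 0: GXG
Step 1: ZXAZZX
Step 2: ZAZZZZZZAZ
Step 3: ZZZZZZZZZZZZZZ
Step 4: ZZZZZZZZZZZZZZ  (unchanged — fixed point at step 3)


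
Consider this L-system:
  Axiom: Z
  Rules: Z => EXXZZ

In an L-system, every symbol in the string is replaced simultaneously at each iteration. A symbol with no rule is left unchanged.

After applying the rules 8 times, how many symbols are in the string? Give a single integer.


Answer: 1021

Derivation:
Step 0: length = 1
Step 1: length = 5
Step 2: length = 13
Step 3: length = 29
Step 4: length = 61
Step 5: length = 125
Step 6: length = 253
Step 7: length = 509
Step 8: length = 1021
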